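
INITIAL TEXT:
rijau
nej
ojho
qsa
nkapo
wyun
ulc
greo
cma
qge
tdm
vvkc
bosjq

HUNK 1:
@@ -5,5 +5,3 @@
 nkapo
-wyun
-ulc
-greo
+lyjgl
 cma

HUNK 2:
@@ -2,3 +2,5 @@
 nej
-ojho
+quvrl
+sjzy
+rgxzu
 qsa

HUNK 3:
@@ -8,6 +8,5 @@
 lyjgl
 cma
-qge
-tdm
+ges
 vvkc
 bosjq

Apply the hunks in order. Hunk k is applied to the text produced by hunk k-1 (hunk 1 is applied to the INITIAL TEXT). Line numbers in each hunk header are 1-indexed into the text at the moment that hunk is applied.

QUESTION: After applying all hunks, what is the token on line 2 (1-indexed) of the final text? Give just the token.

Hunk 1: at line 5 remove [wyun,ulc,greo] add [lyjgl] -> 11 lines: rijau nej ojho qsa nkapo lyjgl cma qge tdm vvkc bosjq
Hunk 2: at line 2 remove [ojho] add [quvrl,sjzy,rgxzu] -> 13 lines: rijau nej quvrl sjzy rgxzu qsa nkapo lyjgl cma qge tdm vvkc bosjq
Hunk 3: at line 8 remove [qge,tdm] add [ges] -> 12 lines: rijau nej quvrl sjzy rgxzu qsa nkapo lyjgl cma ges vvkc bosjq
Final line 2: nej

Answer: nej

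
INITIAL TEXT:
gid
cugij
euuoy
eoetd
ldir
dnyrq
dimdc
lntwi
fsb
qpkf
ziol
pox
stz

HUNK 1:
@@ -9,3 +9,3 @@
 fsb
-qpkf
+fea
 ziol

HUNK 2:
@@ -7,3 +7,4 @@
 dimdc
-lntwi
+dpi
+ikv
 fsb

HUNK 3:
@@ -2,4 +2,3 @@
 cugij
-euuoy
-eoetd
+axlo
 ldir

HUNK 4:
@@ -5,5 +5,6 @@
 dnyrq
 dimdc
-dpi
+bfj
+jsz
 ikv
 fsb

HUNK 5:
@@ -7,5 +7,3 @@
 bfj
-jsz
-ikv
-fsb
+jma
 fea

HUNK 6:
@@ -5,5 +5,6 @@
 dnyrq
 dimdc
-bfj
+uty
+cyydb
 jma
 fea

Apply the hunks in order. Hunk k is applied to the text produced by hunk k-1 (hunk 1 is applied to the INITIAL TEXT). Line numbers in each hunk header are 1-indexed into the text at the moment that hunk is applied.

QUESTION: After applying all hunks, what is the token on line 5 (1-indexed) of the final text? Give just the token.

Hunk 1: at line 9 remove [qpkf] add [fea] -> 13 lines: gid cugij euuoy eoetd ldir dnyrq dimdc lntwi fsb fea ziol pox stz
Hunk 2: at line 7 remove [lntwi] add [dpi,ikv] -> 14 lines: gid cugij euuoy eoetd ldir dnyrq dimdc dpi ikv fsb fea ziol pox stz
Hunk 3: at line 2 remove [euuoy,eoetd] add [axlo] -> 13 lines: gid cugij axlo ldir dnyrq dimdc dpi ikv fsb fea ziol pox stz
Hunk 4: at line 5 remove [dpi] add [bfj,jsz] -> 14 lines: gid cugij axlo ldir dnyrq dimdc bfj jsz ikv fsb fea ziol pox stz
Hunk 5: at line 7 remove [jsz,ikv,fsb] add [jma] -> 12 lines: gid cugij axlo ldir dnyrq dimdc bfj jma fea ziol pox stz
Hunk 6: at line 5 remove [bfj] add [uty,cyydb] -> 13 lines: gid cugij axlo ldir dnyrq dimdc uty cyydb jma fea ziol pox stz
Final line 5: dnyrq

Answer: dnyrq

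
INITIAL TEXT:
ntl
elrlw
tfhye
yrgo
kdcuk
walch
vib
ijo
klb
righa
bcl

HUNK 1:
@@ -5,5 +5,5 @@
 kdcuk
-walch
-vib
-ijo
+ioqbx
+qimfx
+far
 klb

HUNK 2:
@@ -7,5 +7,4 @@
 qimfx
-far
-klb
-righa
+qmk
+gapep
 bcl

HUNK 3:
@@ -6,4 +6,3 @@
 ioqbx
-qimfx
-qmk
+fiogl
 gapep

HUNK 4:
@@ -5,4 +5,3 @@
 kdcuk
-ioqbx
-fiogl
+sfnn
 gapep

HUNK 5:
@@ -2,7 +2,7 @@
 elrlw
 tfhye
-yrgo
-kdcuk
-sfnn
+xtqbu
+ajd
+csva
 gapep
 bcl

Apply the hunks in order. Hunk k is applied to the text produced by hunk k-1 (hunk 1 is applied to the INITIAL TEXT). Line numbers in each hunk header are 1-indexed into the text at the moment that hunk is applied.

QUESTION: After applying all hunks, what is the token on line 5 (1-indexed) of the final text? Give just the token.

Hunk 1: at line 5 remove [walch,vib,ijo] add [ioqbx,qimfx,far] -> 11 lines: ntl elrlw tfhye yrgo kdcuk ioqbx qimfx far klb righa bcl
Hunk 2: at line 7 remove [far,klb,righa] add [qmk,gapep] -> 10 lines: ntl elrlw tfhye yrgo kdcuk ioqbx qimfx qmk gapep bcl
Hunk 3: at line 6 remove [qimfx,qmk] add [fiogl] -> 9 lines: ntl elrlw tfhye yrgo kdcuk ioqbx fiogl gapep bcl
Hunk 4: at line 5 remove [ioqbx,fiogl] add [sfnn] -> 8 lines: ntl elrlw tfhye yrgo kdcuk sfnn gapep bcl
Hunk 5: at line 2 remove [yrgo,kdcuk,sfnn] add [xtqbu,ajd,csva] -> 8 lines: ntl elrlw tfhye xtqbu ajd csva gapep bcl
Final line 5: ajd

Answer: ajd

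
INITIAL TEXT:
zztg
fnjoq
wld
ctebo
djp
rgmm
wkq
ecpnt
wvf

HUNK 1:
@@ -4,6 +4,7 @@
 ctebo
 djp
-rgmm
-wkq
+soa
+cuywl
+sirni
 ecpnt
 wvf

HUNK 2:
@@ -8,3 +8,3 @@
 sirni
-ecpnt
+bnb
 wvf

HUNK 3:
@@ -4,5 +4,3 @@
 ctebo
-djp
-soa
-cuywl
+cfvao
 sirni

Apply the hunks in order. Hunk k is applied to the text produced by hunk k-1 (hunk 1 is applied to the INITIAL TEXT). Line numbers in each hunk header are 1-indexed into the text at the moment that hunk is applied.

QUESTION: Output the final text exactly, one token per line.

Answer: zztg
fnjoq
wld
ctebo
cfvao
sirni
bnb
wvf

Derivation:
Hunk 1: at line 4 remove [rgmm,wkq] add [soa,cuywl,sirni] -> 10 lines: zztg fnjoq wld ctebo djp soa cuywl sirni ecpnt wvf
Hunk 2: at line 8 remove [ecpnt] add [bnb] -> 10 lines: zztg fnjoq wld ctebo djp soa cuywl sirni bnb wvf
Hunk 3: at line 4 remove [djp,soa,cuywl] add [cfvao] -> 8 lines: zztg fnjoq wld ctebo cfvao sirni bnb wvf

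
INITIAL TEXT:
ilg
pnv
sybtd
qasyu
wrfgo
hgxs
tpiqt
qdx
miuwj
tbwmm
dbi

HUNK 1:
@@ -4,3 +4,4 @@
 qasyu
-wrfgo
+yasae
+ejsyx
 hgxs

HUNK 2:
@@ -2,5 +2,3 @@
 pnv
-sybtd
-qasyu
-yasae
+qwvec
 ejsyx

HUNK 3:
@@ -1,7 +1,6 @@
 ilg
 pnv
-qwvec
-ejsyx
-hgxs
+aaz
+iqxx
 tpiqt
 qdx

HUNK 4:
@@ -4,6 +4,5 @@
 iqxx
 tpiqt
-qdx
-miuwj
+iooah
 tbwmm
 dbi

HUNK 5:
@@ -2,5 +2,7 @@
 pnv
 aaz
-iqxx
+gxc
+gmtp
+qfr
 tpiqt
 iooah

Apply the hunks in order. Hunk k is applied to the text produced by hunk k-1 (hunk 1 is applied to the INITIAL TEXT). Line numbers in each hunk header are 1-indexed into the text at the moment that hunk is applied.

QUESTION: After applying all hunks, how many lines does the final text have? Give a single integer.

Hunk 1: at line 4 remove [wrfgo] add [yasae,ejsyx] -> 12 lines: ilg pnv sybtd qasyu yasae ejsyx hgxs tpiqt qdx miuwj tbwmm dbi
Hunk 2: at line 2 remove [sybtd,qasyu,yasae] add [qwvec] -> 10 lines: ilg pnv qwvec ejsyx hgxs tpiqt qdx miuwj tbwmm dbi
Hunk 3: at line 1 remove [qwvec,ejsyx,hgxs] add [aaz,iqxx] -> 9 lines: ilg pnv aaz iqxx tpiqt qdx miuwj tbwmm dbi
Hunk 4: at line 4 remove [qdx,miuwj] add [iooah] -> 8 lines: ilg pnv aaz iqxx tpiqt iooah tbwmm dbi
Hunk 5: at line 2 remove [iqxx] add [gxc,gmtp,qfr] -> 10 lines: ilg pnv aaz gxc gmtp qfr tpiqt iooah tbwmm dbi
Final line count: 10

Answer: 10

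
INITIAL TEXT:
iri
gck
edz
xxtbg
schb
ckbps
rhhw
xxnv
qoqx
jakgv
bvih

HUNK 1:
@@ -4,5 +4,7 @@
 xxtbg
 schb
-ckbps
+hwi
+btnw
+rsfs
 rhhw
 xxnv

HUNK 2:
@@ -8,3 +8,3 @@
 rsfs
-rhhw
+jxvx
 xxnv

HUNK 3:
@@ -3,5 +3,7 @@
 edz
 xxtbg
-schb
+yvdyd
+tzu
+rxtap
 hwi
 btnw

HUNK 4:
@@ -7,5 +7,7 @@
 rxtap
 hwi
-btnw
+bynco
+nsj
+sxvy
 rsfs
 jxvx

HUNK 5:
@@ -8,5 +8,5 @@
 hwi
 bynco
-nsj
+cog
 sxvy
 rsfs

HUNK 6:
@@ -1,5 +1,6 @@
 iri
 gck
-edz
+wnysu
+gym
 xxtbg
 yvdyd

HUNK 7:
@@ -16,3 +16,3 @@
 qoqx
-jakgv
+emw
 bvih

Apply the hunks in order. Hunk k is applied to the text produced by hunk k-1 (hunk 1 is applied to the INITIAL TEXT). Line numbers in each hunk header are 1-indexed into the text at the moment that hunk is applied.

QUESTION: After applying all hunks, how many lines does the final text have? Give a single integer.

Hunk 1: at line 4 remove [ckbps] add [hwi,btnw,rsfs] -> 13 lines: iri gck edz xxtbg schb hwi btnw rsfs rhhw xxnv qoqx jakgv bvih
Hunk 2: at line 8 remove [rhhw] add [jxvx] -> 13 lines: iri gck edz xxtbg schb hwi btnw rsfs jxvx xxnv qoqx jakgv bvih
Hunk 3: at line 3 remove [schb] add [yvdyd,tzu,rxtap] -> 15 lines: iri gck edz xxtbg yvdyd tzu rxtap hwi btnw rsfs jxvx xxnv qoqx jakgv bvih
Hunk 4: at line 7 remove [btnw] add [bynco,nsj,sxvy] -> 17 lines: iri gck edz xxtbg yvdyd tzu rxtap hwi bynco nsj sxvy rsfs jxvx xxnv qoqx jakgv bvih
Hunk 5: at line 8 remove [nsj] add [cog] -> 17 lines: iri gck edz xxtbg yvdyd tzu rxtap hwi bynco cog sxvy rsfs jxvx xxnv qoqx jakgv bvih
Hunk 6: at line 1 remove [edz] add [wnysu,gym] -> 18 lines: iri gck wnysu gym xxtbg yvdyd tzu rxtap hwi bynco cog sxvy rsfs jxvx xxnv qoqx jakgv bvih
Hunk 7: at line 16 remove [jakgv] add [emw] -> 18 lines: iri gck wnysu gym xxtbg yvdyd tzu rxtap hwi bynco cog sxvy rsfs jxvx xxnv qoqx emw bvih
Final line count: 18

Answer: 18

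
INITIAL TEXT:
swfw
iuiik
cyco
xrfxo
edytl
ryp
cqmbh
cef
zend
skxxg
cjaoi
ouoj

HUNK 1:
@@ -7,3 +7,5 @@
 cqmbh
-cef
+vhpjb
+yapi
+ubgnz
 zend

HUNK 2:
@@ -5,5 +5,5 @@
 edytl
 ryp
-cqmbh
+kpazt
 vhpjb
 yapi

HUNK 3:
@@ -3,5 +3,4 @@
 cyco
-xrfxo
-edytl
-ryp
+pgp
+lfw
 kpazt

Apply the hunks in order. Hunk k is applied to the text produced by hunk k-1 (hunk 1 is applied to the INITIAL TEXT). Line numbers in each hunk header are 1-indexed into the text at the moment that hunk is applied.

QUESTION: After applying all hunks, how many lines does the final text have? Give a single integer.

Hunk 1: at line 7 remove [cef] add [vhpjb,yapi,ubgnz] -> 14 lines: swfw iuiik cyco xrfxo edytl ryp cqmbh vhpjb yapi ubgnz zend skxxg cjaoi ouoj
Hunk 2: at line 5 remove [cqmbh] add [kpazt] -> 14 lines: swfw iuiik cyco xrfxo edytl ryp kpazt vhpjb yapi ubgnz zend skxxg cjaoi ouoj
Hunk 3: at line 3 remove [xrfxo,edytl,ryp] add [pgp,lfw] -> 13 lines: swfw iuiik cyco pgp lfw kpazt vhpjb yapi ubgnz zend skxxg cjaoi ouoj
Final line count: 13

Answer: 13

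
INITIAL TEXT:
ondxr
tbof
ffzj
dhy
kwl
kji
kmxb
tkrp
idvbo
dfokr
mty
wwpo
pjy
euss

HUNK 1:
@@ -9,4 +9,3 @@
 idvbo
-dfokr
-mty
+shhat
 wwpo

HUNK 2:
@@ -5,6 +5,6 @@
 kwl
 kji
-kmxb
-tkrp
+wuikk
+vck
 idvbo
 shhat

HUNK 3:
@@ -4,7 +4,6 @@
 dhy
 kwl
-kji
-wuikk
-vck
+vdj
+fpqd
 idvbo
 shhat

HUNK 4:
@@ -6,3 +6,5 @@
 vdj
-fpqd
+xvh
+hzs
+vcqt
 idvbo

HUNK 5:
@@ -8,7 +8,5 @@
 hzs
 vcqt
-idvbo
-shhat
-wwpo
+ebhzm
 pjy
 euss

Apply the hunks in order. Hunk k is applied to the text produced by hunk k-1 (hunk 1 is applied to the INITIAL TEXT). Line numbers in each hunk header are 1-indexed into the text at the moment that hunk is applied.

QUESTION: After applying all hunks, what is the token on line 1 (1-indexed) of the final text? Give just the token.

Answer: ondxr

Derivation:
Hunk 1: at line 9 remove [dfokr,mty] add [shhat] -> 13 lines: ondxr tbof ffzj dhy kwl kji kmxb tkrp idvbo shhat wwpo pjy euss
Hunk 2: at line 5 remove [kmxb,tkrp] add [wuikk,vck] -> 13 lines: ondxr tbof ffzj dhy kwl kji wuikk vck idvbo shhat wwpo pjy euss
Hunk 3: at line 4 remove [kji,wuikk,vck] add [vdj,fpqd] -> 12 lines: ondxr tbof ffzj dhy kwl vdj fpqd idvbo shhat wwpo pjy euss
Hunk 4: at line 6 remove [fpqd] add [xvh,hzs,vcqt] -> 14 lines: ondxr tbof ffzj dhy kwl vdj xvh hzs vcqt idvbo shhat wwpo pjy euss
Hunk 5: at line 8 remove [idvbo,shhat,wwpo] add [ebhzm] -> 12 lines: ondxr tbof ffzj dhy kwl vdj xvh hzs vcqt ebhzm pjy euss
Final line 1: ondxr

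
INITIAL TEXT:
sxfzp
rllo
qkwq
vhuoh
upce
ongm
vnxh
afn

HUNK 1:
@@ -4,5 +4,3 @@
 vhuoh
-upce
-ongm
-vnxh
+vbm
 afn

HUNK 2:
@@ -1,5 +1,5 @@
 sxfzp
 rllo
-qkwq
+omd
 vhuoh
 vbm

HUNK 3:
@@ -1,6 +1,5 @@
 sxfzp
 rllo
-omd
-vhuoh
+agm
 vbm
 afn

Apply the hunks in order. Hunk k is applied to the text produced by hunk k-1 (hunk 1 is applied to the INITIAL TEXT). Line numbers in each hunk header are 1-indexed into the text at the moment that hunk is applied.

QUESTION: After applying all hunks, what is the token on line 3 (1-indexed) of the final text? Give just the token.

Answer: agm

Derivation:
Hunk 1: at line 4 remove [upce,ongm,vnxh] add [vbm] -> 6 lines: sxfzp rllo qkwq vhuoh vbm afn
Hunk 2: at line 1 remove [qkwq] add [omd] -> 6 lines: sxfzp rllo omd vhuoh vbm afn
Hunk 3: at line 1 remove [omd,vhuoh] add [agm] -> 5 lines: sxfzp rllo agm vbm afn
Final line 3: agm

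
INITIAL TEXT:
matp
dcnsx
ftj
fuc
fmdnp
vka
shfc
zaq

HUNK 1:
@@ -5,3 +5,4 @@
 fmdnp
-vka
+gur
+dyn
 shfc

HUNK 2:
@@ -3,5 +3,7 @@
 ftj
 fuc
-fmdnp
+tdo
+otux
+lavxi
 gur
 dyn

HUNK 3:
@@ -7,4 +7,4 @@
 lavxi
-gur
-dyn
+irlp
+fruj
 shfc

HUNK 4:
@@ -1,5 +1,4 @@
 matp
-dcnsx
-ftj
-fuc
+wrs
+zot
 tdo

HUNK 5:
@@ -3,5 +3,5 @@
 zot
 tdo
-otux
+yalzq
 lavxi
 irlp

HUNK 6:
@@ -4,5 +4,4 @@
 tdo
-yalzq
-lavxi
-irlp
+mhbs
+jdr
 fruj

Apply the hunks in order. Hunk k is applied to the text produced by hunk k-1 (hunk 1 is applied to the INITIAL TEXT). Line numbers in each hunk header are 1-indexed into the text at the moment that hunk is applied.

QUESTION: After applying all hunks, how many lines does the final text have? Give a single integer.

Hunk 1: at line 5 remove [vka] add [gur,dyn] -> 9 lines: matp dcnsx ftj fuc fmdnp gur dyn shfc zaq
Hunk 2: at line 3 remove [fmdnp] add [tdo,otux,lavxi] -> 11 lines: matp dcnsx ftj fuc tdo otux lavxi gur dyn shfc zaq
Hunk 3: at line 7 remove [gur,dyn] add [irlp,fruj] -> 11 lines: matp dcnsx ftj fuc tdo otux lavxi irlp fruj shfc zaq
Hunk 4: at line 1 remove [dcnsx,ftj,fuc] add [wrs,zot] -> 10 lines: matp wrs zot tdo otux lavxi irlp fruj shfc zaq
Hunk 5: at line 3 remove [otux] add [yalzq] -> 10 lines: matp wrs zot tdo yalzq lavxi irlp fruj shfc zaq
Hunk 6: at line 4 remove [yalzq,lavxi,irlp] add [mhbs,jdr] -> 9 lines: matp wrs zot tdo mhbs jdr fruj shfc zaq
Final line count: 9

Answer: 9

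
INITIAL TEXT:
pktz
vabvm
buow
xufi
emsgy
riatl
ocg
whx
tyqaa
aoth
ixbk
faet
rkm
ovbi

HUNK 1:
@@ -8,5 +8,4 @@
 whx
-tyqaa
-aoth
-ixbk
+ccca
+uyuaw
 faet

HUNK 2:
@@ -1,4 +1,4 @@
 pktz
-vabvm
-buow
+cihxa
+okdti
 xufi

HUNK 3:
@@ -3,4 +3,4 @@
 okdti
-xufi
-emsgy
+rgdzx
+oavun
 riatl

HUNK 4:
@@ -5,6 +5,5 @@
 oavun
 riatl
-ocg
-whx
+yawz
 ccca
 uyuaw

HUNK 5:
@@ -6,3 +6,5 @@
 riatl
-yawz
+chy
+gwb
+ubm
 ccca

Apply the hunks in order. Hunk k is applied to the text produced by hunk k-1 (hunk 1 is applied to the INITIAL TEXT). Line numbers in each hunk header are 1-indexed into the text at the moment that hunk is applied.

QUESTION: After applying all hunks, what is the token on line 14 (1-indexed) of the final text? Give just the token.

Answer: ovbi

Derivation:
Hunk 1: at line 8 remove [tyqaa,aoth,ixbk] add [ccca,uyuaw] -> 13 lines: pktz vabvm buow xufi emsgy riatl ocg whx ccca uyuaw faet rkm ovbi
Hunk 2: at line 1 remove [vabvm,buow] add [cihxa,okdti] -> 13 lines: pktz cihxa okdti xufi emsgy riatl ocg whx ccca uyuaw faet rkm ovbi
Hunk 3: at line 3 remove [xufi,emsgy] add [rgdzx,oavun] -> 13 lines: pktz cihxa okdti rgdzx oavun riatl ocg whx ccca uyuaw faet rkm ovbi
Hunk 4: at line 5 remove [ocg,whx] add [yawz] -> 12 lines: pktz cihxa okdti rgdzx oavun riatl yawz ccca uyuaw faet rkm ovbi
Hunk 5: at line 6 remove [yawz] add [chy,gwb,ubm] -> 14 lines: pktz cihxa okdti rgdzx oavun riatl chy gwb ubm ccca uyuaw faet rkm ovbi
Final line 14: ovbi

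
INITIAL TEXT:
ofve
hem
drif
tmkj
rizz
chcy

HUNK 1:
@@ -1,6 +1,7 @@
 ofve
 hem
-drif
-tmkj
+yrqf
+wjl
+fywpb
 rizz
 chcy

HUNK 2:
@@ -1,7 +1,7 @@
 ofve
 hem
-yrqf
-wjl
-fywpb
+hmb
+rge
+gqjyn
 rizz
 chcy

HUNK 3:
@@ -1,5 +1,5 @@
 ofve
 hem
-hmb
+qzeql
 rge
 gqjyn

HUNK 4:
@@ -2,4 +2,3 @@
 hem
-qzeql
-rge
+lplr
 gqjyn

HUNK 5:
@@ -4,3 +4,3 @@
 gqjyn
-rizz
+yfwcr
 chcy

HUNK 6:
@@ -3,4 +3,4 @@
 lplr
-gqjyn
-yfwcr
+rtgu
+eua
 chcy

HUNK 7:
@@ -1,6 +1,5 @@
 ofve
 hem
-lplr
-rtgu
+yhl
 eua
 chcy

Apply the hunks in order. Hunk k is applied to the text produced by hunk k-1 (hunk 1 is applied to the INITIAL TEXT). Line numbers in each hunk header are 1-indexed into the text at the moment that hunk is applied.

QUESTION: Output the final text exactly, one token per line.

Hunk 1: at line 1 remove [drif,tmkj] add [yrqf,wjl,fywpb] -> 7 lines: ofve hem yrqf wjl fywpb rizz chcy
Hunk 2: at line 1 remove [yrqf,wjl,fywpb] add [hmb,rge,gqjyn] -> 7 lines: ofve hem hmb rge gqjyn rizz chcy
Hunk 3: at line 1 remove [hmb] add [qzeql] -> 7 lines: ofve hem qzeql rge gqjyn rizz chcy
Hunk 4: at line 2 remove [qzeql,rge] add [lplr] -> 6 lines: ofve hem lplr gqjyn rizz chcy
Hunk 5: at line 4 remove [rizz] add [yfwcr] -> 6 lines: ofve hem lplr gqjyn yfwcr chcy
Hunk 6: at line 3 remove [gqjyn,yfwcr] add [rtgu,eua] -> 6 lines: ofve hem lplr rtgu eua chcy
Hunk 7: at line 1 remove [lplr,rtgu] add [yhl] -> 5 lines: ofve hem yhl eua chcy

Answer: ofve
hem
yhl
eua
chcy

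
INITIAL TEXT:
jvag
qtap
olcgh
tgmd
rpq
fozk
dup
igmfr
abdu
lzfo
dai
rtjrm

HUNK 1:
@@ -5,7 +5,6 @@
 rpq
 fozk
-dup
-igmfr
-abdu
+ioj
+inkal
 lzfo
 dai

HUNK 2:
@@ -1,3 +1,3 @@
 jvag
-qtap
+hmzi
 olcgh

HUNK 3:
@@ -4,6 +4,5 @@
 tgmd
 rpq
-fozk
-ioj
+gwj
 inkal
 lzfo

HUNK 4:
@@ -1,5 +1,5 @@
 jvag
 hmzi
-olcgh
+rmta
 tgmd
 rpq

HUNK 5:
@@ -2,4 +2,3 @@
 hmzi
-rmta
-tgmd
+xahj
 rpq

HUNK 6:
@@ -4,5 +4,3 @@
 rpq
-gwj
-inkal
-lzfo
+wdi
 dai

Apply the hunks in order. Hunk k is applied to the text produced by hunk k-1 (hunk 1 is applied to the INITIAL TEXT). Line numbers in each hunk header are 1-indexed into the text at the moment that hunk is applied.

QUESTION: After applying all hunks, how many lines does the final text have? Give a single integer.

Hunk 1: at line 5 remove [dup,igmfr,abdu] add [ioj,inkal] -> 11 lines: jvag qtap olcgh tgmd rpq fozk ioj inkal lzfo dai rtjrm
Hunk 2: at line 1 remove [qtap] add [hmzi] -> 11 lines: jvag hmzi olcgh tgmd rpq fozk ioj inkal lzfo dai rtjrm
Hunk 3: at line 4 remove [fozk,ioj] add [gwj] -> 10 lines: jvag hmzi olcgh tgmd rpq gwj inkal lzfo dai rtjrm
Hunk 4: at line 1 remove [olcgh] add [rmta] -> 10 lines: jvag hmzi rmta tgmd rpq gwj inkal lzfo dai rtjrm
Hunk 5: at line 2 remove [rmta,tgmd] add [xahj] -> 9 lines: jvag hmzi xahj rpq gwj inkal lzfo dai rtjrm
Hunk 6: at line 4 remove [gwj,inkal,lzfo] add [wdi] -> 7 lines: jvag hmzi xahj rpq wdi dai rtjrm
Final line count: 7

Answer: 7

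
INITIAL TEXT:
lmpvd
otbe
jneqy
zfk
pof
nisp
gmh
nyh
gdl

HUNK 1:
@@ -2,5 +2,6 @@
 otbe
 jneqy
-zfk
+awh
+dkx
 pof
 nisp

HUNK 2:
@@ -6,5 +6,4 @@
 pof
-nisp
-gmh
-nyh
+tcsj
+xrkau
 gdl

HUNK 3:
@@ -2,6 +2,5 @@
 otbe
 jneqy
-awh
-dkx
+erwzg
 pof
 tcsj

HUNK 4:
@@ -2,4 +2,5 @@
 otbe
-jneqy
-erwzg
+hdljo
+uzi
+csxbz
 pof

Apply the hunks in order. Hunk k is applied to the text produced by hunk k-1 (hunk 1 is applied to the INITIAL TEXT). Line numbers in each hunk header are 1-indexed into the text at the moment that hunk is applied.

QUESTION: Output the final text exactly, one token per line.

Hunk 1: at line 2 remove [zfk] add [awh,dkx] -> 10 lines: lmpvd otbe jneqy awh dkx pof nisp gmh nyh gdl
Hunk 2: at line 6 remove [nisp,gmh,nyh] add [tcsj,xrkau] -> 9 lines: lmpvd otbe jneqy awh dkx pof tcsj xrkau gdl
Hunk 3: at line 2 remove [awh,dkx] add [erwzg] -> 8 lines: lmpvd otbe jneqy erwzg pof tcsj xrkau gdl
Hunk 4: at line 2 remove [jneqy,erwzg] add [hdljo,uzi,csxbz] -> 9 lines: lmpvd otbe hdljo uzi csxbz pof tcsj xrkau gdl

Answer: lmpvd
otbe
hdljo
uzi
csxbz
pof
tcsj
xrkau
gdl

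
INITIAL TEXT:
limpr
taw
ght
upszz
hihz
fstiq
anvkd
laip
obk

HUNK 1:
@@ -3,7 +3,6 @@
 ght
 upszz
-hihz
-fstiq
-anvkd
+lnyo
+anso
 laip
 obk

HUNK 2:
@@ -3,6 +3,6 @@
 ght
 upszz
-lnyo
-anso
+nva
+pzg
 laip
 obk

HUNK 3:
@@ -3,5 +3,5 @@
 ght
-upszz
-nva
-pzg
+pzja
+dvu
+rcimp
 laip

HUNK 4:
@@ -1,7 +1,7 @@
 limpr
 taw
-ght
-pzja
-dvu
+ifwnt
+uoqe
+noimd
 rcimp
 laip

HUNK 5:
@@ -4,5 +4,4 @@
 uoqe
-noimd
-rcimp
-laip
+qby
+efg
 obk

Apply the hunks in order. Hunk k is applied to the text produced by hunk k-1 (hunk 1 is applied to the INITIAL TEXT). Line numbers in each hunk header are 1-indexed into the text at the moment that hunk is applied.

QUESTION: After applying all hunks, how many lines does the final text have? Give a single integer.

Hunk 1: at line 3 remove [hihz,fstiq,anvkd] add [lnyo,anso] -> 8 lines: limpr taw ght upszz lnyo anso laip obk
Hunk 2: at line 3 remove [lnyo,anso] add [nva,pzg] -> 8 lines: limpr taw ght upszz nva pzg laip obk
Hunk 3: at line 3 remove [upszz,nva,pzg] add [pzja,dvu,rcimp] -> 8 lines: limpr taw ght pzja dvu rcimp laip obk
Hunk 4: at line 1 remove [ght,pzja,dvu] add [ifwnt,uoqe,noimd] -> 8 lines: limpr taw ifwnt uoqe noimd rcimp laip obk
Hunk 5: at line 4 remove [noimd,rcimp,laip] add [qby,efg] -> 7 lines: limpr taw ifwnt uoqe qby efg obk
Final line count: 7

Answer: 7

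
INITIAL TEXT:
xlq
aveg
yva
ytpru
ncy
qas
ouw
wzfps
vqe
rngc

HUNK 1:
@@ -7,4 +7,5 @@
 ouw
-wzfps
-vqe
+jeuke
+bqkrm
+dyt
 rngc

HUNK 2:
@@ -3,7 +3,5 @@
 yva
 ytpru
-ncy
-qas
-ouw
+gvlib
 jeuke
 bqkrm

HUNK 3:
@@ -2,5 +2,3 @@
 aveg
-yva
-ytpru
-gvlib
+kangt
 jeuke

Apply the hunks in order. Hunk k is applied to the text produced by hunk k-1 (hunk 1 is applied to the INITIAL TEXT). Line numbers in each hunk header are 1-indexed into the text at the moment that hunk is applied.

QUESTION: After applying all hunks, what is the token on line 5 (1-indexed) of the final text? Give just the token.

Hunk 1: at line 7 remove [wzfps,vqe] add [jeuke,bqkrm,dyt] -> 11 lines: xlq aveg yva ytpru ncy qas ouw jeuke bqkrm dyt rngc
Hunk 2: at line 3 remove [ncy,qas,ouw] add [gvlib] -> 9 lines: xlq aveg yva ytpru gvlib jeuke bqkrm dyt rngc
Hunk 3: at line 2 remove [yva,ytpru,gvlib] add [kangt] -> 7 lines: xlq aveg kangt jeuke bqkrm dyt rngc
Final line 5: bqkrm

Answer: bqkrm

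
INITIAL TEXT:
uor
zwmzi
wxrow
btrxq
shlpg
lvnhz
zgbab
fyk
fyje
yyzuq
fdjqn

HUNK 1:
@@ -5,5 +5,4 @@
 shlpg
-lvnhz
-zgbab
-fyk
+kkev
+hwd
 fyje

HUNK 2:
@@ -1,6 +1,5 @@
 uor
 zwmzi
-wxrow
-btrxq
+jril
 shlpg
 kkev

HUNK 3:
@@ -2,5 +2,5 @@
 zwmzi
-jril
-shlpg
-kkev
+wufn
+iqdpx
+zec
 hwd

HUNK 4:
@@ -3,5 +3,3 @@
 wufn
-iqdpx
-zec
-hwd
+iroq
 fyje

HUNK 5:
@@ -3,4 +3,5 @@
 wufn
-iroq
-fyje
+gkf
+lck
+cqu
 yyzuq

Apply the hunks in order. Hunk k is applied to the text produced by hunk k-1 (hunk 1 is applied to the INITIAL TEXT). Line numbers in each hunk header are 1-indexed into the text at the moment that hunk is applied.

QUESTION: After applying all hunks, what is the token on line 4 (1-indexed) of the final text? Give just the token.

Answer: gkf

Derivation:
Hunk 1: at line 5 remove [lvnhz,zgbab,fyk] add [kkev,hwd] -> 10 lines: uor zwmzi wxrow btrxq shlpg kkev hwd fyje yyzuq fdjqn
Hunk 2: at line 1 remove [wxrow,btrxq] add [jril] -> 9 lines: uor zwmzi jril shlpg kkev hwd fyje yyzuq fdjqn
Hunk 3: at line 2 remove [jril,shlpg,kkev] add [wufn,iqdpx,zec] -> 9 lines: uor zwmzi wufn iqdpx zec hwd fyje yyzuq fdjqn
Hunk 4: at line 3 remove [iqdpx,zec,hwd] add [iroq] -> 7 lines: uor zwmzi wufn iroq fyje yyzuq fdjqn
Hunk 5: at line 3 remove [iroq,fyje] add [gkf,lck,cqu] -> 8 lines: uor zwmzi wufn gkf lck cqu yyzuq fdjqn
Final line 4: gkf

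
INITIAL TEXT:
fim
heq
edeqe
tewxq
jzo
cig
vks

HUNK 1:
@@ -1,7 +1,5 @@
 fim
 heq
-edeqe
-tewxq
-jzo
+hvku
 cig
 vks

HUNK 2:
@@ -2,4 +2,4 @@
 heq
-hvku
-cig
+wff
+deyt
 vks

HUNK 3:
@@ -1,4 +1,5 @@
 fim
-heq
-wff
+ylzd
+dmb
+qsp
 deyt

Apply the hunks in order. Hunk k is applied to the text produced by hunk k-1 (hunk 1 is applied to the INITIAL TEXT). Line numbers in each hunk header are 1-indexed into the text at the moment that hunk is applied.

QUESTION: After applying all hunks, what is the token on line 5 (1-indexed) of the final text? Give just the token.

Hunk 1: at line 1 remove [edeqe,tewxq,jzo] add [hvku] -> 5 lines: fim heq hvku cig vks
Hunk 2: at line 2 remove [hvku,cig] add [wff,deyt] -> 5 lines: fim heq wff deyt vks
Hunk 3: at line 1 remove [heq,wff] add [ylzd,dmb,qsp] -> 6 lines: fim ylzd dmb qsp deyt vks
Final line 5: deyt

Answer: deyt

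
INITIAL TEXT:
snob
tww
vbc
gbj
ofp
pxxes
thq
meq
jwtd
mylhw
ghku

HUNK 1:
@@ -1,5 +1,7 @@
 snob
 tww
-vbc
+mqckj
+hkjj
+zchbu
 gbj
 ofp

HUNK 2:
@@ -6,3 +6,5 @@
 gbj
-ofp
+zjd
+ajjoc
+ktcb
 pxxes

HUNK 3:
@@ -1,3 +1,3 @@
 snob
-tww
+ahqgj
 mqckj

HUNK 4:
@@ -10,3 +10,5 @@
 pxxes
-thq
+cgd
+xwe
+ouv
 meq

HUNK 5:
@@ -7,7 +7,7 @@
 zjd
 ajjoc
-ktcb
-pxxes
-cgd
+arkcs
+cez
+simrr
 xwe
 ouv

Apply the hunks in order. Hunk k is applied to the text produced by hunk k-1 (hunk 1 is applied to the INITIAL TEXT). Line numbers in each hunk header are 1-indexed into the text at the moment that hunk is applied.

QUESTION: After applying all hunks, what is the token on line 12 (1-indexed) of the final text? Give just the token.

Hunk 1: at line 1 remove [vbc] add [mqckj,hkjj,zchbu] -> 13 lines: snob tww mqckj hkjj zchbu gbj ofp pxxes thq meq jwtd mylhw ghku
Hunk 2: at line 6 remove [ofp] add [zjd,ajjoc,ktcb] -> 15 lines: snob tww mqckj hkjj zchbu gbj zjd ajjoc ktcb pxxes thq meq jwtd mylhw ghku
Hunk 3: at line 1 remove [tww] add [ahqgj] -> 15 lines: snob ahqgj mqckj hkjj zchbu gbj zjd ajjoc ktcb pxxes thq meq jwtd mylhw ghku
Hunk 4: at line 10 remove [thq] add [cgd,xwe,ouv] -> 17 lines: snob ahqgj mqckj hkjj zchbu gbj zjd ajjoc ktcb pxxes cgd xwe ouv meq jwtd mylhw ghku
Hunk 5: at line 7 remove [ktcb,pxxes,cgd] add [arkcs,cez,simrr] -> 17 lines: snob ahqgj mqckj hkjj zchbu gbj zjd ajjoc arkcs cez simrr xwe ouv meq jwtd mylhw ghku
Final line 12: xwe

Answer: xwe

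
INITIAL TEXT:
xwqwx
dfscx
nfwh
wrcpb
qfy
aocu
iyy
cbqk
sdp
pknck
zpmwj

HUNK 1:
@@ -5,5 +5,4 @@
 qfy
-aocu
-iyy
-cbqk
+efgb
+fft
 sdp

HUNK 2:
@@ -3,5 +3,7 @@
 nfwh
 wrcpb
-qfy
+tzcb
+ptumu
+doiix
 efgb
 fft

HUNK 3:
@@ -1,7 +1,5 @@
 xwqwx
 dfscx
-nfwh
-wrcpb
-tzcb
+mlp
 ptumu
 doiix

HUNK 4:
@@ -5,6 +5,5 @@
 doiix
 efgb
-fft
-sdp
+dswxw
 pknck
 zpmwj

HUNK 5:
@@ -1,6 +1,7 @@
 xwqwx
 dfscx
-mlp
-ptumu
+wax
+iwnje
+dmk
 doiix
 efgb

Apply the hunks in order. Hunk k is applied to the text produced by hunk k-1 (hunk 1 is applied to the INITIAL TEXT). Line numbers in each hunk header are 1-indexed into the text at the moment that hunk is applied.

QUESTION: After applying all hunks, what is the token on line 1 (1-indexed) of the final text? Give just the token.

Hunk 1: at line 5 remove [aocu,iyy,cbqk] add [efgb,fft] -> 10 lines: xwqwx dfscx nfwh wrcpb qfy efgb fft sdp pknck zpmwj
Hunk 2: at line 3 remove [qfy] add [tzcb,ptumu,doiix] -> 12 lines: xwqwx dfscx nfwh wrcpb tzcb ptumu doiix efgb fft sdp pknck zpmwj
Hunk 3: at line 1 remove [nfwh,wrcpb,tzcb] add [mlp] -> 10 lines: xwqwx dfscx mlp ptumu doiix efgb fft sdp pknck zpmwj
Hunk 4: at line 5 remove [fft,sdp] add [dswxw] -> 9 lines: xwqwx dfscx mlp ptumu doiix efgb dswxw pknck zpmwj
Hunk 5: at line 1 remove [mlp,ptumu] add [wax,iwnje,dmk] -> 10 lines: xwqwx dfscx wax iwnje dmk doiix efgb dswxw pknck zpmwj
Final line 1: xwqwx

Answer: xwqwx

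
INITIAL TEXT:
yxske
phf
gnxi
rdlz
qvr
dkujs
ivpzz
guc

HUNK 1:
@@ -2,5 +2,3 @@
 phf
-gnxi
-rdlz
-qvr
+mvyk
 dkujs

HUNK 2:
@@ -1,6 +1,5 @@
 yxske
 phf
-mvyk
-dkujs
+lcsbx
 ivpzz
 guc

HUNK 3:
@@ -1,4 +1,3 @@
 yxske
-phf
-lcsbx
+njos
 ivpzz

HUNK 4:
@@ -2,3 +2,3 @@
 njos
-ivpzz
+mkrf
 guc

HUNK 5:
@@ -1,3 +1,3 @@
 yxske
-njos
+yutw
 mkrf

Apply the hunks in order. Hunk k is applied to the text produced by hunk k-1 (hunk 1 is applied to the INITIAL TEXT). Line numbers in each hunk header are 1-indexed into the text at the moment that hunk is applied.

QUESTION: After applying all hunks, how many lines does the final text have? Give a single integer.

Hunk 1: at line 2 remove [gnxi,rdlz,qvr] add [mvyk] -> 6 lines: yxske phf mvyk dkujs ivpzz guc
Hunk 2: at line 1 remove [mvyk,dkujs] add [lcsbx] -> 5 lines: yxske phf lcsbx ivpzz guc
Hunk 3: at line 1 remove [phf,lcsbx] add [njos] -> 4 lines: yxske njos ivpzz guc
Hunk 4: at line 2 remove [ivpzz] add [mkrf] -> 4 lines: yxske njos mkrf guc
Hunk 5: at line 1 remove [njos] add [yutw] -> 4 lines: yxske yutw mkrf guc
Final line count: 4

Answer: 4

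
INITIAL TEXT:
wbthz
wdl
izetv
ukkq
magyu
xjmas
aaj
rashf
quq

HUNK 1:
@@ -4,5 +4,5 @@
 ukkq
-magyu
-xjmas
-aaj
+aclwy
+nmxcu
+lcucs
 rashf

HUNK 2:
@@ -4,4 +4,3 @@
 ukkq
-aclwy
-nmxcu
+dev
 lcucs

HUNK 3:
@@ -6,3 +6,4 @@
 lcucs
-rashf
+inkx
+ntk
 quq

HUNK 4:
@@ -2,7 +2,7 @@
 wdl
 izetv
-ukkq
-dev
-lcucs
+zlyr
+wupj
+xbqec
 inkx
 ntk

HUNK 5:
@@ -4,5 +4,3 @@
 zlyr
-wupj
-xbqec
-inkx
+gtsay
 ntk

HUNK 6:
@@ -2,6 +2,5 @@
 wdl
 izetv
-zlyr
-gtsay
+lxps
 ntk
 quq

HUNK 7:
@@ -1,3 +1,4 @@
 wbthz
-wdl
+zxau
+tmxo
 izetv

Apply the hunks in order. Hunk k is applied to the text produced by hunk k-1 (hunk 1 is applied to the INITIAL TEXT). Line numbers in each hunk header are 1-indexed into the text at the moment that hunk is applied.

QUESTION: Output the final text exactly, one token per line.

Hunk 1: at line 4 remove [magyu,xjmas,aaj] add [aclwy,nmxcu,lcucs] -> 9 lines: wbthz wdl izetv ukkq aclwy nmxcu lcucs rashf quq
Hunk 2: at line 4 remove [aclwy,nmxcu] add [dev] -> 8 lines: wbthz wdl izetv ukkq dev lcucs rashf quq
Hunk 3: at line 6 remove [rashf] add [inkx,ntk] -> 9 lines: wbthz wdl izetv ukkq dev lcucs inkx ntk quq
Hunk 4: at line 2 remove [ukkq,dev,lcucs] add [zlyr,wupj,xbqec] -> 9 lines: wbthz wdl izetv zlyr wupj xbqec inkx ntk quq
Hunk 5: at line 4 remove [wupj,xbqec,inkx] add [gtsay] -> 7 lines: wbthz wdl izetv zlyr gtsay ntk quq
Hunk 6: at line 2 remove [zlyr,gtsay] add [lxps] -> 6 lines: wbthz wdl izetv lxps ntk quq
Hunk 7: at line 1 remove [wdl] add [zxau,tmxo] -> 7 lines: wbthz zxau tmxo izetv lxps ntk quq

Answer: wbthz
zxau
tmxo
izetv
lxps
ntk
quq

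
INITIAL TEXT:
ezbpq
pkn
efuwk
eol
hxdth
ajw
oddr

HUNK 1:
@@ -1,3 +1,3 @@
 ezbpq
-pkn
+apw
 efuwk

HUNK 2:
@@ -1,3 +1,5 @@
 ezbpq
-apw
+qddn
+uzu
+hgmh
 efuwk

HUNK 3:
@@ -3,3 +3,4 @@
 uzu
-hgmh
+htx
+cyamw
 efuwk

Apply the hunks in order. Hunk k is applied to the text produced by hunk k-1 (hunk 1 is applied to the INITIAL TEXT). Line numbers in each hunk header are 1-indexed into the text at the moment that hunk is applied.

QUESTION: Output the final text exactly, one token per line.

Hunk 1: at line 1 remove [pkn] add [apw] -> 7 lines: ezbpq apw efuwk eol hxdth ajw oddr
Hunk 2: at line 1 remove [apw] add [qddn,uzu,hgmh] -> 9 lines: ezbpq qddn uzu hgmh efuwk eol hxdth ajw oddr
Hunk 3: at line 3 remove [hgmh] add [htx,cyamw] -> 10 lines: ezbpq qddn uzu htx cyamw efuwk eol hxdth ajw oddr

Answer: ezbpq
qddn
uzu
htx
cyamw
efuwk
eol
hxdth
ajw
oddr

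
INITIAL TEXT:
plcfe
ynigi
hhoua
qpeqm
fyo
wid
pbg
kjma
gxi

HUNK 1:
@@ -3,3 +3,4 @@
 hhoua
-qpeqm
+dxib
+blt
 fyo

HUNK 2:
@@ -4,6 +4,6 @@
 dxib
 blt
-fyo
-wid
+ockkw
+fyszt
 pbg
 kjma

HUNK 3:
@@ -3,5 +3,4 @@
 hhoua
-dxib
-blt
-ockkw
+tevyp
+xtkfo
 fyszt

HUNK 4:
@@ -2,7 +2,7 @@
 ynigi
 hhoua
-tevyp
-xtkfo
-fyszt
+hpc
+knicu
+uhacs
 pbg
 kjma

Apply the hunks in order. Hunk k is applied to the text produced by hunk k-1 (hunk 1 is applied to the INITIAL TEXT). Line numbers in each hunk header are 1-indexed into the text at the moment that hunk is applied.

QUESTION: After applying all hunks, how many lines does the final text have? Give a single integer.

Answer: 9

Derivation:
Hunk 1: at line 3 remove [qpeqm] add [dxib,blt] -> 10 lines: plcfe ynigi hhoua dxib blt fyo wid pbg kjma gxi
Hunk 2: at line 4 remove [fyo,wid] add [ockkw,fyszt] -> 10 lines: plcfe ynigi hhoua dxib blt ockkw fyszt pbg kjma gxi
Hunk 3: at line 3 remove [dxib,blt,ockkw] add [tevyp,xtkfo] -> 9 lines: plcfe ynigi hhoua tevyp xtkfo fyszt pbg kjma gxi
Hunk 4: at line 2 remove [tevyp,xtkfo,fyszt] add [hpc,knicu,uhacs] -> 9 lines: plcfe ynigi hhoua hpc knicu uhacs pbg kjma gxi
Final line count: 9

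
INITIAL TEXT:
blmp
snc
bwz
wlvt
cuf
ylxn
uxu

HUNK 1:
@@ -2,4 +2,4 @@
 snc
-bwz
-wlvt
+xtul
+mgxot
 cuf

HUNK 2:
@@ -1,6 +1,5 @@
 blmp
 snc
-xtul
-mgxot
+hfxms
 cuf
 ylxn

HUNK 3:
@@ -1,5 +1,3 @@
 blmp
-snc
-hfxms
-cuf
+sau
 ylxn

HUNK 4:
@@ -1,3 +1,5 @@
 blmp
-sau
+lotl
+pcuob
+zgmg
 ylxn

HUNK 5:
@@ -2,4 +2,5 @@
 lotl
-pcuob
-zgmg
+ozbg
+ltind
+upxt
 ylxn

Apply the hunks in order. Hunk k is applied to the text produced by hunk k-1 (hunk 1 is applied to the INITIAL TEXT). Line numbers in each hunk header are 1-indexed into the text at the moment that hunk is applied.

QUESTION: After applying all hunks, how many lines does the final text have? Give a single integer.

Hunk 1: at line 2 remove [bwz,wlvt] add [xtul,mgxot] -> 7 lines: blmp snc xtul mgxot cuf ylxn uxu
Hunk 2: at line 1 remove [xtul,mgxot] add [hfxms] -> 6 lines: blmp snc hfxms cuf ylxn uxu
Hunk 3: at line 1 remove [snc,hfxms,cuf] add [sau] -> 4 lines: blmp sau ylxn uxu
Hunk 4: at line 1 remove [sau] add [lotl,pcuob,zgmg] -> 6 lines: blmp lotl pcuob zgmg ylxn uxu
Hunk 5: at line 2 remove [pcuob,zgmg] add [ozbg,ltind,upxt] -> 7 lines: blmp lotl ozbg ltind upxt ylxn uxu
Final line count: 7

Answer: 7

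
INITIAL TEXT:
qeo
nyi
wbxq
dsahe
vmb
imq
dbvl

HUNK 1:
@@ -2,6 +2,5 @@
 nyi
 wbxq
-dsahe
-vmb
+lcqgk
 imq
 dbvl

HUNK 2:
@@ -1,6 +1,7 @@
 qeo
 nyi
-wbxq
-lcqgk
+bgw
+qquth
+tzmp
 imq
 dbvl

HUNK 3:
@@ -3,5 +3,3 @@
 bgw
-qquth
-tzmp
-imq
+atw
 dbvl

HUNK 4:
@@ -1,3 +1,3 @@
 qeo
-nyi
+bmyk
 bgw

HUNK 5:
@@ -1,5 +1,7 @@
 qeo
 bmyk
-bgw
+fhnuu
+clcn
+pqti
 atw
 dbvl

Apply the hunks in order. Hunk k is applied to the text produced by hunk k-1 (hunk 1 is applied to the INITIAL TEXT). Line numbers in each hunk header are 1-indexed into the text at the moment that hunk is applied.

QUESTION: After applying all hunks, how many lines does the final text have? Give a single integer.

Hunk 1: at line 2 remove [dsahe,vmb] add [lcqgk] -> 6 lines: qeo nyi wbxq lcqgk imq dbvl
Hunk 2: at line 1 remove [wbxq,lcqgk] add [bgw,qquth,tzmp] -> 7 lines: qeo nyi bgw qquth tzmp imq dbvl
Hunk 3: at line 3 remove [qquth,tzmp,imq] add [atw] -> 5 lines: qeo nyi bgw atw dbvl
Hunk 4: at line 1 remove [nyi] add [bmyk] -> 5 lines: qeo bmyk bgw atw dbvl
Hunk 5: at line 1 remove [bgw] add [fhnuu,clcn,pqti] -> 7 lines: qeo bmyk fhnuu clcn pqti atw dbvl
Final line count: 7

Answer: 7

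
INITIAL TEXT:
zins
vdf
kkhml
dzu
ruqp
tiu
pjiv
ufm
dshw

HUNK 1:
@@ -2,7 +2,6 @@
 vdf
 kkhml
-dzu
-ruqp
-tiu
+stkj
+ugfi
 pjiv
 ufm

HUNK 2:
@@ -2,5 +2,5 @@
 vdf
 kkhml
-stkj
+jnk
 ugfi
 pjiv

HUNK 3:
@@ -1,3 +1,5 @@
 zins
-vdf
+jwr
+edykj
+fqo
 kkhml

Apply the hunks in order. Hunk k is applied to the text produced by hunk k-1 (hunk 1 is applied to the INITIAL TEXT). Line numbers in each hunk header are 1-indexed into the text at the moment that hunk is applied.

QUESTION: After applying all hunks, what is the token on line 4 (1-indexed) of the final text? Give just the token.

Answer: fqo

Derivation:
Hunk 1: at line 2 remove [dzu,ruqp,tiu] add [stkj,ugfi] -> 8 lines: zins vdf kkhml stkj ugfi pjiv ufm dshw
Hunk 2: at line 2 remove [stkj] add [jnk] -> 8 lines: zins vdf kkhml jnk ugfi pjiv ufm dshw
Hunk 3: at line 1 remove [vdf] add [jwr,edykj,fqo] -> 10 lines: zins jwr edykj fqo kkhml jnk ugfi pjiv ufm dshw
Final line 4: fqo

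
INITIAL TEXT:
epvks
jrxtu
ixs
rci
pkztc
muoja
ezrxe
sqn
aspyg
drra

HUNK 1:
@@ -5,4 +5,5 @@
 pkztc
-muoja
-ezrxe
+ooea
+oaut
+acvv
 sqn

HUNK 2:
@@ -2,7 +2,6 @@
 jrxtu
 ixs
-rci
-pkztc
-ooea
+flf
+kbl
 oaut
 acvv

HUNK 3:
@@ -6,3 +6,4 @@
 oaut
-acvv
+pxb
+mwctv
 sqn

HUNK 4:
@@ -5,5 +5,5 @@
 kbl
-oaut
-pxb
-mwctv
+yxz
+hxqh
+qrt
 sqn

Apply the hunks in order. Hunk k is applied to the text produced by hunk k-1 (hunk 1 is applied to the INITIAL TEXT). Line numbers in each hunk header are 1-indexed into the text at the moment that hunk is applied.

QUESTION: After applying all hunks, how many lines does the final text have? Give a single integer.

Hunk 1: at line 5 remove [muoja,ezrxe] add [ooea,oaut,acvv] -> 11 lines: epvks jrxtu ixs rci pkztc ooea oaut acvv sqn aspyg drra
Hunk 2: at line 2 remove [rci,pkztc,ooea] add [flf,kbl] -> 10 lines: epvks jrxtu ixs flf kbl oaut acvv sqn aspyg drra
Hunk 3: at line 6 remove [acvv] add [pxb,mwctv] -> 11 lines: epvks jrxtu ixs flf kbl oaut pxb mwctv sqn aspyg drra
Hunk 4: at line 5 remove [oaut,pxb,mwctv] add [yxz,hxqh,qrt] -> 11 lines: epvks jrxtu ixs flf kbl yxz hxqh qrt sqn aspyg drra
Final line count: 11

Answer: 11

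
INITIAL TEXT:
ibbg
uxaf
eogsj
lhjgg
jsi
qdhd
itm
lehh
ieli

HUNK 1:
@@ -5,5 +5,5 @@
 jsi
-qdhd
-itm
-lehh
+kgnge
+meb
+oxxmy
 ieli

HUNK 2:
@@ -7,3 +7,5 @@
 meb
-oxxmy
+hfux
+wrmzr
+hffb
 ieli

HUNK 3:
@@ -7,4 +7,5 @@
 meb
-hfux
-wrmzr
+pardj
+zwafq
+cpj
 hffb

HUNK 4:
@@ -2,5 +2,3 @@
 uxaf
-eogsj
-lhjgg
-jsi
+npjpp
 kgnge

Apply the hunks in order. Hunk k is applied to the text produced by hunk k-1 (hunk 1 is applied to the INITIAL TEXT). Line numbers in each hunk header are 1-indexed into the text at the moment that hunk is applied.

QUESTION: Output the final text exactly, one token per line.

Answer: ibbg
uxaf
npjpp
kgnge
meb
pardj
zwafq
cpj
hffb
ieli

Derivation:
Hunk 1: at line 5 remove [qdhd,itm,lehh] add [kgnge,meb,oxxmy] -> 9 lines: ibbg uxaf eogsj lhjgg jsi kgnge meb oxxmy ieli
Hunk 2: at line 7 remove [oxxmy] add [hfux,wrmzr,hffb] -> 11 lines: ibbg uxaf eogsj lhjgg jsi kgnge meb hfux wrmzr hffb ieli
Hunk 3: at line 7 remove [hfux,wrmzr] add [pardj,zwafq,cpj] -> 12 lines: ibbg uxaf eogsj lhjgg jsi kgnge meb pardj zwafq cpj hffb ieli
Hunk 4: at line 2 remove [eogsj,lhjgg,jsi] add [npjpp] -> 10 lines: ibbg uxaf npjpp kgnge meb pardj zwafq cpj hffb ieli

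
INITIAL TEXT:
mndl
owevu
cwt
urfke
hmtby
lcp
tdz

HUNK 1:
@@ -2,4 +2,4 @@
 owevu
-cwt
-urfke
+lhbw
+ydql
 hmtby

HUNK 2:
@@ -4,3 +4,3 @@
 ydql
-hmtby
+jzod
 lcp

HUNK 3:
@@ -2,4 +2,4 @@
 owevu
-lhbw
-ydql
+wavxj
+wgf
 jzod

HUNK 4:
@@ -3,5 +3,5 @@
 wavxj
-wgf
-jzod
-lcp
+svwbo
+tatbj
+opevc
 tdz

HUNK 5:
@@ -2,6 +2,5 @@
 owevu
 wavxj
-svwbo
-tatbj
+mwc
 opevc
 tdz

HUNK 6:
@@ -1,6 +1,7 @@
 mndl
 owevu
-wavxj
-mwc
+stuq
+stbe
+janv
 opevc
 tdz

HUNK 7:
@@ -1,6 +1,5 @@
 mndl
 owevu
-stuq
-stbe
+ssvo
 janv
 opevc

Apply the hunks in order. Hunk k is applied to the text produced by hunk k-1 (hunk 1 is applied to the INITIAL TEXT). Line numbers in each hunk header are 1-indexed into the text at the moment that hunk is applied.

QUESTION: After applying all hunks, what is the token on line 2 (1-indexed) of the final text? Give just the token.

Answer: owevu

Derivation:
Hunk 1: at line 2 remove [cwt,urfke] add [lhbw,ydql] -> 7 lines: mndl owevu lhbw ydql hmtby lcp tdz
Hunk 2: at line 4 remove [hmtby] add [jzod] -> 7 lines: mndl owevu lhbw ydql jzod lcp tdz
Hunk 3: at line 2 remove [lhbw,ydql] add [wavxj,wgf] -> 7 lines: mndl owevu wavxj wgf jzod lcp tdz
Hunk 4: at line 3 remove [wgf,jzod,lcp] add [svwbo,tatbj,opevc] -> 7 lines: mndl owevu wavxj svwbo tatbj opevc tdz
Hunk 5: at line 2 remove [svwbo,tatbj] add [mwc] -> 6 lines: mndl owevu wavxj mwc opevc tdz
Hunk 6: at line 1 remove [wavxj,mwc] add [stuq,stbe,janv] -> 7 lines: mndl owevu stuq stbe janv opevc tdz
Hunk 7: at line 1 remove [stuq,stbe] add [ssvo] -> 6 lines: mndl owevu ssvo janv opevc tdz
Final line 2: owevu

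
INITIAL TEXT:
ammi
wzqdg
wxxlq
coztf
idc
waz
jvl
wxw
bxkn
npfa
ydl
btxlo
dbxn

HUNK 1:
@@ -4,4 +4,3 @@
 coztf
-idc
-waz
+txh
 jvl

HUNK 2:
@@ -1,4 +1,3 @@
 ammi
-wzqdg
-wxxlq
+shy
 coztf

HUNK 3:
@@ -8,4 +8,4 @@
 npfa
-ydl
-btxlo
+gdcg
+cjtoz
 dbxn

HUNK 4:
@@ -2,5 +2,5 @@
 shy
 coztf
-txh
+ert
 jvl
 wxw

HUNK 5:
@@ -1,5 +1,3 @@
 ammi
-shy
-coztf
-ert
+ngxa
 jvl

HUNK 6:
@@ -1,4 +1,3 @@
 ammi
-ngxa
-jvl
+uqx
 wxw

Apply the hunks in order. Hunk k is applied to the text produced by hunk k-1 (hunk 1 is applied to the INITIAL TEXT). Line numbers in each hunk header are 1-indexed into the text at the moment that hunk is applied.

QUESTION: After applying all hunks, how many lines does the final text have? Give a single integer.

Hunk 1: at line 4 remove [idc,waz] add [txh] -> 12 lines: ammi wzqdg wxxlq coztf txh jvl wxw bxkn npfa ydl btxlo dbxn
Hunk 2: at line 1 remove [wzqdg,wxxlq] add [shy] -> 11 lines: ammi shy coztf txh jvl wxw bxkn npfa ydl btxlo dbxn
Hunk 3: at line 8 remove [ydl,btxlo] add [gdcg,cjtoz] -> 11 lines: ammi shy coztf txh jvl wxw bxkn npfa gdcg cjtoz dbxn
Hunk 4: at line 2 remove [txh] add [ert] -> 11 lines: ammi shy coztf ert jvl wxw bxkn npfa gdcg cjtoz dbxn
Hunk 5: at line 1 remove [shy,coztf,ert] add [ngxa] -> 9 lines: ammi ngxa jvl wxw bxkn npfa gdcg cjtoz dbxn
Hunk 6: at line 1 remove [ngxa,jvl] add [uqx] -> 8 lines: ammi uqx wxw bxkn npfa gdcg cjtoz dbxn
Final line count: 8

Answer: 8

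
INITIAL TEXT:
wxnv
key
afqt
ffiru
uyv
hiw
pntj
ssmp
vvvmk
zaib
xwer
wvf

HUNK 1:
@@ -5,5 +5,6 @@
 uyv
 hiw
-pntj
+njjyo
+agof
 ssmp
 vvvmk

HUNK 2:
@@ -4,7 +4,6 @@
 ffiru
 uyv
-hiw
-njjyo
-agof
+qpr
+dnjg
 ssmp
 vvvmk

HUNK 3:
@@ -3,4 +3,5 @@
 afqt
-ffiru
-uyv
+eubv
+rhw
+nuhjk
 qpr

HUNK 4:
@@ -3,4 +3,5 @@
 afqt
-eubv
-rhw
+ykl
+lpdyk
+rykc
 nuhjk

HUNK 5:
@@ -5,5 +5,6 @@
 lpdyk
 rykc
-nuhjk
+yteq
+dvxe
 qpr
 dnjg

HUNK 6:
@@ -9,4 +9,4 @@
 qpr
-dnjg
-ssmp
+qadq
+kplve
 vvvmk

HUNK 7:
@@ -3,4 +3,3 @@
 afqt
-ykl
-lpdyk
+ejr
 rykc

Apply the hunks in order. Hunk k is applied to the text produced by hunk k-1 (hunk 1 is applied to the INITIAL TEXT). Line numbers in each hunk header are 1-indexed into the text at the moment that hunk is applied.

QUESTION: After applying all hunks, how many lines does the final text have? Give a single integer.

Hunk 1: at line 5 remove [pntj] add [njjyo,agof] -> 13 lines: wxnv key afqt ffiru uyv hiw njjyo agof ssmp vvvmk zaib xwer wvf
Hunk 2: at line 4 remove [hiw,njjyo,agof] add [qpr,dnjg] -> 12 lines: wxnv key afqt ffiru uyv qpr dnjg ssmp vvvmk zaib xwer wvf
Hunk 3: at line 3 remove [ffiru,uyv] add [eubv,rhw,nuhjk] -> 13 lines: wxnv key afqt eubv rhw nuhjk qpr dnjg ssmp vvvmk zaib xwer wvf
Hunk 4: at line 3 remove [eubv,rhw] add [ykl,lpdyk,rykc] -> 14 lines: wxnv key afqt ykl lpdyk rykc nuhjk qpr dnjg ssmp vvvmk zaib xwer wvf
Hunk 5: at line 5 remove [nuhjk] add [yteq,dvxe] -> 15 lines: wxnv key afqt ykl lpdyk rykc yteq dvxe qpr dnjg ssmp vvvmk zaib xwer wvf
Hunk 6: at line 9 remove [dnjg,ssmp] add [qadq,kplve] -> 15 lines: wxnv key afqt ykl lpdyk rykc yteq dvxe qpr qadq kplve vvvmk zaib xwer wvf
Hunk 7: at line 3 remove [ykl,lpdyk] add [ejr] -> 14 lines: wxnv key afqt ejr rykc yteq dvxe qpr qadq kplve vvvmk zaib xwer wvf
Final line count: 14

Answer: 14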